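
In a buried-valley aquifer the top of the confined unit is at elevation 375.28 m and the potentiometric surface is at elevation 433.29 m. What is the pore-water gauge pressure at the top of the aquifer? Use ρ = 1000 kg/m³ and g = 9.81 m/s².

Pressure head at the aquifer top: ψ = h − z = 433.29 − 375.28 = 58.01 m.
P = ρgψ = 1000 × 9.81 × 58.01 = 569078 Pa ≈ 569 kPa.

P ≈ 569 kPa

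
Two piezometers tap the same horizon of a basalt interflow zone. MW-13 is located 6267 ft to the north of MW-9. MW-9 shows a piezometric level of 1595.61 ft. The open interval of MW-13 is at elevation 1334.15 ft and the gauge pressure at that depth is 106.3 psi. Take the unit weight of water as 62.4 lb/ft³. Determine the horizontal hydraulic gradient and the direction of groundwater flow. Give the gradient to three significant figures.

i ≈ 0.00258; groundwater flows toward the north

Total head at MW-9: h = 1595.61 ft (water level in the piezometer is the total head).
Pressure head at MW-13: ψ = 144·P/γ = 144 × 106.3 / 62.4 = 245.31 ft.
Total head at MW-13: h = z + ψ = 1334.15 + 245.31 = 1579.46 ft.
Head difference: h(MW-9) − h(MW-13) = 1595.61 − 1579.46 = 16.15 ft.
Hydraulic gradient: i = |Δh| / L = 16.15 / 6267 = 0.00258.
Flow is from higher to lower head: from MW-9 toward MW-13, i.e. toward the north.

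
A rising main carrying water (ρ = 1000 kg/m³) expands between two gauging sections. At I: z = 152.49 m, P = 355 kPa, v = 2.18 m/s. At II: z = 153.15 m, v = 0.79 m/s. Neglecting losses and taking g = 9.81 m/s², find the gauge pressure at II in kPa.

P₂ ≈ 351 kPa

Pressure head at I: ψ₁ = P₁/(ρg) = 355×1000 / (1000 × 9.81) = 36.19 m.
Velocity heads: v₁²/2g = 2.18²/19.62 = 0.242 m; v₂²/2g = 0.79²/19.62 = 0.032 m.
Total head H = z₁ + ψ₁ + v₁²/2g = 152.49 + 36.19 + 0.242 = 188.92 m.
ψ₂ = H − z₂ − v₂²/2g = 188.92 − 153.15 − 0.032 = 35.74 m.
P₂ = ρgψ₂ = 1000 × 9.81 × 35.74 ≈ 351 kPa.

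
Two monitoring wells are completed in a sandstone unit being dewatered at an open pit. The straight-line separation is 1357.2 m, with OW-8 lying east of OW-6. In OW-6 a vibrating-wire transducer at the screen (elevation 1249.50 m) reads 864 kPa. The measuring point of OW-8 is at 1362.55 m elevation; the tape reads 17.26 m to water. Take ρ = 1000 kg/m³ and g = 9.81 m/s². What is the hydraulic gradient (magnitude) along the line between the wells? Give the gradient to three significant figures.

Pressure head at OW-6: ψ = P/(ρg) = 864×1000 / (1000 × 9.81) = 88.07 m.
Total head at OW-6: h = z + ψ = 1249.50 + 88.07 = 1337.57 m.
Total head at OW-8: h = 1362.55 − 17.26 = 1345.29 m.
Head difference: h(OW-6) − h(OW-8) = 1337.57 − 1345.29 = -7.72 m.
Hydraulic gradient: i = |Δh| / L = 7.72 / 1357.2 = 0.00569.

i ≈ 0.00569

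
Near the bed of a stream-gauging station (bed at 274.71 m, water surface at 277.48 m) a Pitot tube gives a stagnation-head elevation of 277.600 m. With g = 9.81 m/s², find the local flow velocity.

v ≈ 1.53 m/s

Near the bed, under hydrostatic conditions, the piezometric head (z + ψ) equals the free-surface elevation, 277.48 m.
Velocity head = total − piezometric = 277.600 − 277.48 = 0.120 m.
v = √(2g·h_v) = √(2 × 9.81 × 0.120) = 1.53 m/s.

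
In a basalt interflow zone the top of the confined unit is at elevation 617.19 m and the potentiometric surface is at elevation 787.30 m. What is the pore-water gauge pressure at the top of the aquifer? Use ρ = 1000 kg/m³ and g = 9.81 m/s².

Pressure head at the aquifer top: ψ = h − z = 787.30 − 617.19 = 170.11 m.
P = ρgψ = 1000 × 9.81 × 170.11 = 1668779 Pa ≈ 1670 kPa.

P ≈ 1670 kPa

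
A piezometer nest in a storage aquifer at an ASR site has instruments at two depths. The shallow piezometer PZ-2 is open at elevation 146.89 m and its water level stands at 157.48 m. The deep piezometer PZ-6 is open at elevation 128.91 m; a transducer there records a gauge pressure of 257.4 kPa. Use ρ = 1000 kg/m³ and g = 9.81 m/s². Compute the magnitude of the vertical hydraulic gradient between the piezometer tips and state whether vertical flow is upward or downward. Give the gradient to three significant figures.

Total head at PZ-2: h = 157.48 m (water level in the standpipe).
Pressure head at PZ-6: ψ = P/(ρg) = 257.4×1000 / (1000 × 9.81) = 26.24 m.
Total head at PZ-6: h = z + ψ = 128.91 + 26.24 = 155.15 m.
Δh = h(PZ-2) − h(PZ-6) = 157.48 − 155.15 = 2.33 m.
Vertical separation Δz = 146.89 − 128.91 = 17.98 m.
|i_v| = |Δh| / Δz = 2.33 / 17.98 = 0.130.
Head is higher in the shallow piezometer, so vertical flow is downward (recharge condition).

|i_v| ≈ 0.130; vertical flow is downward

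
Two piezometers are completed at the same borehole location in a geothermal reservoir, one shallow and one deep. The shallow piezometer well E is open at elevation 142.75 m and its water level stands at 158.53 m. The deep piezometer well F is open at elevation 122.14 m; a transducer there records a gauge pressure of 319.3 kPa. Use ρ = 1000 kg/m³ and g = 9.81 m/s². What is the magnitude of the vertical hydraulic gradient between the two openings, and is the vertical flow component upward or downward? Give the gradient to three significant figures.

|i_v| ≈ 0.186; vertical flow is downward

Total head at well E: h = 158.53 m (water level in the standpipe).
Pressure head at well F: ψ = P/(ρg) = 319.3×1000 / (1000 × 9.81) = 32.55 m.
Total head at well F: h = z + ψ = 122.14 + 32.55 = 154.69 m.
Δh = h(well E) − h(well F) = 158.53 − 154.69 = 3.84 m.
Vertical separation Δz = 142.75 − 122.14 = 20.61 m.
|i_v| = |Δh| / Δz = 3.84 / 20.61 = 0.186.
Head is higher in the shallow piezometer, so vertical flow is downward (recharge condition).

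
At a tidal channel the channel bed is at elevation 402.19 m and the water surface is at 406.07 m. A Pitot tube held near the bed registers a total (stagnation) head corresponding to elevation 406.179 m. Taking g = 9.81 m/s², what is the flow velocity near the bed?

v ≈ 1.46 m/s

Near the bed, under hydrostatic conditions, the piezometric head (z + ψ) equals the free-surface elevation, 406.07 m.
Velocity head = total − piezometric = 406.179 − 406.07 = 0.109 m.
v = √(2g·h_v) = √(2 × 9.81 × 0.109) = 1.46 m/s.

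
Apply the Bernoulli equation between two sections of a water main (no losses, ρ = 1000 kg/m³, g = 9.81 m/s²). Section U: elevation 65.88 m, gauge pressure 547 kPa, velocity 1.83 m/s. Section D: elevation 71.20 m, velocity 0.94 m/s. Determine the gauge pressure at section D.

P₂ ≈ 496 kPa

Pressure head at U: ψ₁ = P₁/(ρg) = 547×1000 / (1000 × 9.81) = 55.76 m.
Velocity heads: v₁²/2g = 1.83²/19.62 = 0.171 m; v₂²/2g = 0.94²/19.62 = 0.045 m.
Total head H = z₁ + ψ₁ + v₁²/2g = 65.88 + 55.76 + 0.171 = 121.81 m.
ψ₂ = H − z₂ − v₂²/2g = 121.81 − 71.20 − 0.045 = 50.56 m.
P₂ = ρgψ₂ = 1000 × 9.81 × 50.56 ≈ 496 kPa.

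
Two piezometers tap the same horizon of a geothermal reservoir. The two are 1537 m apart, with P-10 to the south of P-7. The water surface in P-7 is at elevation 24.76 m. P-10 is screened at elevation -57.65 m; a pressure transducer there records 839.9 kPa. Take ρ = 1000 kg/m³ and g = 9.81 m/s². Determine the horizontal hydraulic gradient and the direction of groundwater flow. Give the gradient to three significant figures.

i ≈ 0.00209; groundwater flows toward the north

Total head at P-7: h = 24.76 m (water level in the piezometer is the total head).
Pressure head at P-10: ψ = P/(ρg) = 839.9×1000 / (1000 × 9.81) = 85.62 m.
Total head at P-10: h = z + ψ = -57.65 + 85.62 = 27.97 m.
Head difference: h(P-7) − h(P-10) = 24.76 − 27.97 = -3.21 m.
Hydraulic gradient: i = |Δh| / L = 3.21 / 1537 = 0.00209.
Flow is from higher to lower head: from P-10 toward P-7, i.e. toward the north.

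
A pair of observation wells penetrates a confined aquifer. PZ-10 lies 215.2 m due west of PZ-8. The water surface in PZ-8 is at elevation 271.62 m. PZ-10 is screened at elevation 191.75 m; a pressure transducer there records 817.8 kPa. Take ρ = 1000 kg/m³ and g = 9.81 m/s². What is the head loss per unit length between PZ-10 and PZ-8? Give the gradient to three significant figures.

i ≈ 0.0162 m/m

Total head at PZ-8: h = 271.62 m (water level in the piezometer is the total head).
Pressure head at PZ-10: ψ = P/(ρg) = 817.8×1000 / (1000 × 9.81) = 83.36 m.
Total head at PZ-10: h = z + ψ = 191.75 + 83.36 = 275.11 m.
Head difference: h(PZ-8) − h(PZ-10) = 271.62 − 275.11 = -3.49 m.
Hydraulic gradient: i = |Δh| / L = 3.49 / 215.2 = 0.0162.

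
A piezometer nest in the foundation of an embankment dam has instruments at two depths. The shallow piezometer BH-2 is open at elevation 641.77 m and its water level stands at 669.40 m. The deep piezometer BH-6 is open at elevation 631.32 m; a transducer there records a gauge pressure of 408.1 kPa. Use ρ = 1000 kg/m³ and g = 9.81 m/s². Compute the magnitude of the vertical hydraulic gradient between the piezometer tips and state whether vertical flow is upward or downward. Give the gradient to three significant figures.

|i_v| ≈ 0.337; vertical flow is upward

Total head at BH-2: h = 669.40 m (water level in the standpipe).
Pressure head at BH-6: ψ = P/(ρg) = 408.1×1000 / (1000 × 9.81) = 41.60 m.
Total head at BH-6: h = z + ψ = 631.32 + 41.60 = 672.92 m.
Δh = h(BH-2) − h(BH-6) = 669.40 − 672.92 = -3.52 m.
Vertical separation Δz = 641.77 − 631.32 = 10.45 m.
|i_v| = |Δh| / Δz = 3.52 / 10.45 = 0.337.
Head is higher in the deep piezometer, so vertical flow is upward (discharge condition).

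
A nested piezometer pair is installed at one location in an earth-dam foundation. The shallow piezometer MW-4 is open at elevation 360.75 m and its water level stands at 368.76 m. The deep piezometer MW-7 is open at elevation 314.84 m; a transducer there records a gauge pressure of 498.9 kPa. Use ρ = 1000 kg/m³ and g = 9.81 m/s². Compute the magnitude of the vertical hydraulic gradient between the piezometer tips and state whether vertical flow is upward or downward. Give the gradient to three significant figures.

Total head at MW-4: h = 368.76 m (water level in the standpipe).
Pressure head at MW-7: ψ = P/(ρg) = 498.9×1000 / (1000 × 9.81) = 50.86 m.
Total head at MW-7: h = z + ψ = 314.84 + 50.86 = 365.70 m.
Δh = h(MW-4) − h(MW-7) = 368.76 − 365.70 = 3.06 m.
Vertical separation Δz = 360.75 − 314.84 = 45.91 m.
|i_v| = |Δh| / Δz = 3.06 / 45.91 = 0.0667.
Head is higher in the shallow piezometer, so vertical flow is downward (recharge condition).

|i_v| ≈ 0.0667; vertical flow is downward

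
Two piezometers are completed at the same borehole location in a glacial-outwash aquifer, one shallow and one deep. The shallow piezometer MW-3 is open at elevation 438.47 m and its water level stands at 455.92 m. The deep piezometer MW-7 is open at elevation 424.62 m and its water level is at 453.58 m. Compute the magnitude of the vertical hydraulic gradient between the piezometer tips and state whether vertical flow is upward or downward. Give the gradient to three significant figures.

|i_v| ≈ 0.169; vertical flow is downward

Total head at MW-3: h = 455.92 m (water level in the standpipe).
Total head at MW-7: h = 453.58 m.
Δh = h(MW-3) − h(MW-7) = 455.92 − 453.58 = 2.34 m.
Vertical separation Δz = 438.47 − 424.62 = 13.85 m.
|i_v| = |Δh| / Δz = 2.34 / 13.85 = 0.169.
Head is higher in the shallow piezometer, so vertical flow is downward (recharge condition).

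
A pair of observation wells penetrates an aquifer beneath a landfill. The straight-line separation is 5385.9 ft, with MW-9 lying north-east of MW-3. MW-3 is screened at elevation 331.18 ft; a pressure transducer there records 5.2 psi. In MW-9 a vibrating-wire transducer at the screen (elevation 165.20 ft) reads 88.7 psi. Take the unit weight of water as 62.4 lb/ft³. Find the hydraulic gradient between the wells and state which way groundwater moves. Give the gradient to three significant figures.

i ≈ 0.00496; groundwater flows toward the south-west

Pressure head at MW-3: ψ = 144·P/γ = 144 × 5.2 / 62.4 = 12.00 ft.
Total head at MW-3: h = z + ψ = 331.18 + 12.00 = 343.18 ft.
Pressure head at MW-9: ψ = 144·P/γ = 144 × 88.7 / 62.4 = 204.69 ft.
Total head at MW-9: h = z + ψ = 165.20 + 204.69 = 369.89 ft.
Head difference: h(MW-3) − h(MW-9) = 343.18 − 369.89 = -26.71 ft.
Hydraulic gradient: i = |Δh| / L = 26.71 / 5385.9 = 0.00496.
Flow is from higher to lower head: from MW-9 toward MW-3, i.e. toward the south-west.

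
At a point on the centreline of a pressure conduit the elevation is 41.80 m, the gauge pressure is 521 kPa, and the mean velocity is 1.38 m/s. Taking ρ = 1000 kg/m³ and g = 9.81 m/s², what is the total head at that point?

h ≈ 95.01 m

Pressure head ψ = P/(ρg) = 521×1000 / (1000 × 9.81) = 53.11 m.
Velocity head = v²/(2g) = 1.38² / (2 × 9.81) = 0.097 m.
h = z + ψ + v²/(2g) = 41.80 + 53.11 + 0.097 = 95.01 m.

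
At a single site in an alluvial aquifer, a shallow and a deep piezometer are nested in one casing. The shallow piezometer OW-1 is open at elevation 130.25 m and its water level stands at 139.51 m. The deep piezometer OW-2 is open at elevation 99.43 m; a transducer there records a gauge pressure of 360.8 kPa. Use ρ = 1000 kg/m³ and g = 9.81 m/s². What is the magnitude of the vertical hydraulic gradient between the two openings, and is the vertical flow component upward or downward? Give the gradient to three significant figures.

|i_v| ≈ 0.107; vertical flow is downward

Total head at OW-1: h = 139.51 m (water level in the standpipe).
Pressure head at OW-2: ψ = P/(ρg) = 360.8×1000 / (1000 × 9.81) = 36.78 m.
Total head at OW-2: h = z + ψ = 99.43 + 36.78 = 136.21 m.
Δh = h(OW-1) − h(OW-2) = 139.51 − 136.21 = 3.30 m.
Vertical separation Δz = 130.25 − 99.43 = 30.82 m.
|i_v| = |Δh| / Δz = 3.30 / 30.82 = 0.107.
Head is higher in the shallow piezometer, so vertical flow is downward (recharge condition).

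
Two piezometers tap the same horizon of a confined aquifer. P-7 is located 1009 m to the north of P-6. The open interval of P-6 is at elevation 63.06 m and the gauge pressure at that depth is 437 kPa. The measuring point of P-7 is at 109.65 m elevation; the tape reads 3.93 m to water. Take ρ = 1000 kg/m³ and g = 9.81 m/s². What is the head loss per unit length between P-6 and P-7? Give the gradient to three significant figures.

i ≈ 0.00187 m/m

Pressure head at P-6: ψ = P/(ρg) = 437×1000 / (1000 × 9.81) = 44.55 m.
Total head at P-6: h = z + ψ = 63.06 + 44.55 = 107.61 m.
Total head at P-7: h = 109.65 − 3.93 = 105.72 m.
Head difference: h(P-6) − h(P-7) = 107.61 − 105.72 = 1.89 m.
Hydraulic gradient: i = |Δh| / L = 1.89 / 1009 = 0.00187.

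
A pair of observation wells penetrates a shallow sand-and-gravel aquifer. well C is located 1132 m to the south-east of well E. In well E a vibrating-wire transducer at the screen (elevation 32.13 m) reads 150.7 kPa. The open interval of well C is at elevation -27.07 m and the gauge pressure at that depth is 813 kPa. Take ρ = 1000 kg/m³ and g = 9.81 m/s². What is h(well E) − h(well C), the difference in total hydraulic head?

Pressure head at well E: ψ = P/(ρg) = 150.7×1000 / (1000 × 9.81) = 15.36 m.
Total head at well E: h = z + ψ = 32.13 + 15.36 = 47.49 m.
Pressure head at well C: ψ = P/(ρg) = 813×1000 / (1000 × 9.81) = 82.87 m.
Total head at well C: h = z + ψ = -27.07 + 82.87 = 55.80 m.
Head difference: h(well E) − h(well C) = 47.49 − 55.80 = -8.31 m.

Δh ≈ -8.31 m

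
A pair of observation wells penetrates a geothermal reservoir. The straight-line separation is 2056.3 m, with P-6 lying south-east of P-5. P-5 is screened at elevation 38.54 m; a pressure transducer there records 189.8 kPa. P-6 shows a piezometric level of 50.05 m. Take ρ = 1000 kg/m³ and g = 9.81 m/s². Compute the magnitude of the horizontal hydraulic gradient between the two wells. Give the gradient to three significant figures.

i ≈ 0.00381

Pressure head at P-5: ψ = P/(ρg) = 189.8×1000 / (1000 × 9.81) = 19.35 m.
Total head at P-5: h = z + ψ = 38.54 + 19.35 = 57.89 m.
Total head at P-6: h = 50.05 m (water level in the piezometer is the total head).
Head difference: h(P-5) − h(P-6) = 57.89 − 50.05 = 7.84 m.
Hydraulic gradient: i = |Δh| / L = 7.84 / 2056.3 = 0.00381.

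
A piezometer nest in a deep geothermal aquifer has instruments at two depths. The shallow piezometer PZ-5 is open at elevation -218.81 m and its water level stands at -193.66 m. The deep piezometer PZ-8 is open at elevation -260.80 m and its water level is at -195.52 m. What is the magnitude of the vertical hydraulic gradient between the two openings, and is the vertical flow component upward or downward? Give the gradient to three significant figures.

|i_v| ≈ 0.0443; vertical flow is downward

Total head at PZ-5: h = -193.66 m (water level in the standpipe).
Total head at PZ-8: h = -195.52 m.
Δh = h(PZ-5) − h(PZ-8) = -193.66 − (-195.52) = 1.86 m.
Vertical separation Δz = -218.81 − (-260.80) = 41.99 m.
|i_v| = |Δh| / Δz = 1.86 / 41.99 = 0.0443.
Head is higher in the shallow piezometer, so vertical flow is downward (recharge condition).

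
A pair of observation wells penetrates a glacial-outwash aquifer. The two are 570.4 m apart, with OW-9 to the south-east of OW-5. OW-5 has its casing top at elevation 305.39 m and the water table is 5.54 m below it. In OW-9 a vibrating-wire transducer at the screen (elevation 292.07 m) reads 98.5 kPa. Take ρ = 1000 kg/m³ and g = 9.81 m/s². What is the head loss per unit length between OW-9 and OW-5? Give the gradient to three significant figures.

Total head at OW-5: h = 305.39 − 5.54 = 299.85 m.
Pressure head at OW-9: ψ = P/(ρg) = 98.5×1000 / (1000 × 9.81) = 10.04 m.
Total head at OW-9: h = z + ψ = 292.07 + 10.04 = 302.11 m.
Head difference: h(OW-5) − h(OW-9) = 299.85 − 302.11 = -2.26 m.
Hydraulic gradient: i = |Δh| / L = 2.26 / 570.4 = 0.00396.

i ≈ 0.00396 m/m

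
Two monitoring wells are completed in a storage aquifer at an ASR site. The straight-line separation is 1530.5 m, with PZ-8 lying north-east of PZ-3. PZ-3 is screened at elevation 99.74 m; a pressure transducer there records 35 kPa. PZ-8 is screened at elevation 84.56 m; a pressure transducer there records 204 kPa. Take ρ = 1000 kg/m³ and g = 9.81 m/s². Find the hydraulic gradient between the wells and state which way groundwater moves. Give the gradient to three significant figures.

Pressure head at PZ-3: ψ = P/(ρg) = 35×1000 / (1000 × 9.81) = 3.57 m.
Total head at PZ-3: h = z + ψ = 99.74 + 3.57 = 103.31 m.
Pressure head at PZ-8: ψ = P/(ρg) = 204×1000 / (1000 × 9.81) = 20.80 m.
Total head at PZ-8: h = z + ψ = 84.56 + 20.80 = 105.36 m.
Head difference: h(PZ-3) − h(PZ-8) = 103.31 − 105.36 = -2.05 m.
Hydraulic gradient: i = |Δh| / L = 2.05 / 1530.5 = 0.00134.
Flow is from higher to lower head: from PZ-8 toward PZ-3, i.e. toward the south-west.

i ≈ 0.00134; groundwater flows toward the south-west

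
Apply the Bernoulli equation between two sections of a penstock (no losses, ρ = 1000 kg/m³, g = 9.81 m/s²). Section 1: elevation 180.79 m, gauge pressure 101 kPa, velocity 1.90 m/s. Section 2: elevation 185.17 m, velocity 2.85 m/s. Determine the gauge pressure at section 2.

Pressure head at 1: ψ₁ = P₁/(ρg) = 101×1000 / (1000 × 9.81) = 10.30 m.
Velocity heads: v₁²/2g = 1.90²/19.62 = 0.184 m; v₂²/2g = 2.85²/19.62 = 0.414 m.
Total head H = z₁ + ψ₁ + v₁²/2g = 180.79 + 10.30 + 0.184 = 191.27 m.
ψ₂ = H − z₂ − v₂²/2g = 191.27 − 185.17 − 0.414 = 5.69 m.
P₂ = ρgψ₂ = 1000 × 9.81 × 5.69 ≈ 55.8 kPa.

P₂ ≈ 55.8 kPa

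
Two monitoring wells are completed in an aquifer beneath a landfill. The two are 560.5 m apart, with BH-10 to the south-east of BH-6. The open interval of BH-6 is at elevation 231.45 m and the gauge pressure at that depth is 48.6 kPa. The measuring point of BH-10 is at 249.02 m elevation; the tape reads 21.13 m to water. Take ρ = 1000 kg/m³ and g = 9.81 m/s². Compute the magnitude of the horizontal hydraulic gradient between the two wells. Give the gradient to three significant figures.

i ≈ 0.0152

Pressure head at BH-6: ψ = P/(ρg) = 48.6×1000 / (1000 × 9.81) = 4.95 m.
Total head at BH-6: h = z + ψ = 231.45 + 4.95 = 236.40 m.
Total head at BH-10: h = 249.02 − 21.13 = 227.89 m.
Head difference: h(BH-6) − h(BH-10) = 236.40 − 227.89 = 8.51 m.
Hydraulic gradient: i = |Δh| / L = 8.51 / 560.5 = 0.0152.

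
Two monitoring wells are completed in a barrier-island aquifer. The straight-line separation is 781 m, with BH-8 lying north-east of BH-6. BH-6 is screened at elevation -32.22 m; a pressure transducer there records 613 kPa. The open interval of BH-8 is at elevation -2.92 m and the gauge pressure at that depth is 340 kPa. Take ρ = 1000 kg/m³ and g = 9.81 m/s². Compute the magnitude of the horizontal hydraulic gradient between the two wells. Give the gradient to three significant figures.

i ≈ 0.00188

Pressure head at BH-6: ψ = P/(ρg) = 613×1000 / (1000 × 9.81) = 62.49 m.
Total head at BH-6: h = z + ψ = -32.22 + 62.49 = 30.27 m.
Pressure head at BH-8: ψ = P/(ρg) = 340×1000 / (1000 × 9.81) = 34.66 m.
Total head at BH-8: h = z + ψ = -2.92 + 34.66 = 31.74 m.
Head difference: h(BH-6) − h(BH-8) = 30.27 − 31.74 = -1.47 m.
Hydraulic gradient: i = |Δh| / L = 1.47 / 781 = 0.00188.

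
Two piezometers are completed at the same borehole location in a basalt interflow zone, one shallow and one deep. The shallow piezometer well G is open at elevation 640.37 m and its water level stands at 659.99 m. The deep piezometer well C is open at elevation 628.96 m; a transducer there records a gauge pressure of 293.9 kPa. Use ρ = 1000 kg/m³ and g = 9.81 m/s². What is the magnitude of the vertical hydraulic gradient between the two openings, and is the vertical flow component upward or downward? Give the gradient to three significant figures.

Total head at well G: h = 659.99 m (water level in the standpipe).
Pressure head at well C: ψ = P/(ρg) = 293.9×1000 / (1000 × 9.81) = 29.96 m.
Total head at well C: h = z + ψ = 628.96 + 29.96 = 658.92 m.
Δh = h(well G) − h(well C) = 659.99 − 658.92 = 1.07 m.
Vertical separation Δz = 640.37 − 628.96 = 11.41 m.
|i_v| = |Δh| / Δz = 1.07 / 11.41 = 0.0938.
Head is higher in the shallow piezometer, so vertical flow is downward (recharge condition).

|i_v| ≈ 0.0938; vertical flow is downward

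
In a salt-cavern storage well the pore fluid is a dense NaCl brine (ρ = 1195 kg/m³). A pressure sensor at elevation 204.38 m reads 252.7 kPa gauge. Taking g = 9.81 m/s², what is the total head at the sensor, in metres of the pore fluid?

h ≈ 225.94 m

ψ = P/(ρg) = 252.7×1000 / (1195 × 9.81) = 21.56 m.
h = z + ψ = 204.38 + 21.56 = 225.94 m.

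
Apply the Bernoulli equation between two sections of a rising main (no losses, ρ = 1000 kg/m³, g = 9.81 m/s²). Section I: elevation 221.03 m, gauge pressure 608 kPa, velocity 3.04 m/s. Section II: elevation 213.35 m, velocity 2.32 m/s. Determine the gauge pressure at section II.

P₂ ≈ 685 kPa

Pressure head at I: ψ₁ = P₁/(ρg) = 608×1000 / (1000 × 9.81) = 61.98 m.
Velocity heads: v₁²/2g = 3.04²/19.62 = 0.471 m; v₂²/2g = 2.32²/19.62 = 0.274 m.
Total head H = z₁ + ψ₁ + v₁²/2g = 221.03 + 61.98 + 0.471 = 283.48 m.
ψ₂ = H − z₂ − v₂²/2g = 283.48 − 213.35 − 0.274 = 69.86 m.
P₂ = ρgψ₂ = 1000 × 9.81 × 69.86 ≈ 685 kPa.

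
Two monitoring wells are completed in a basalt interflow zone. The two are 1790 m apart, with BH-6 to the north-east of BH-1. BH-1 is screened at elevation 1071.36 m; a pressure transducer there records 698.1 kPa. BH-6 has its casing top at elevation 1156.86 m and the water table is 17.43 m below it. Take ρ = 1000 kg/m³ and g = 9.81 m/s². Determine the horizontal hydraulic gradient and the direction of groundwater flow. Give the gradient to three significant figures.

i ≈ 0.00173; groundwater flows toward the north-east

Pressure head at BH-1: ψ = P/(ρg) = 698.1×1000 / (1000 × 9.81) = 71.16 m.
Total head at BH-1: h = z + ψ = 1071.36 + 71.16 = 1142.52 m.
Total head at BH-6: h = 1156.86 − 17.43 = 1139.43 m.
Head difference: h(BH-1) − h(BH-6) = 1142.52 − 1139.43 = 3.09 m.
Hydraulic gradient: i = |Δh| / L = 3.09 / 1790 = 0.00173.
Flow is from higher to lower head: from BH-1 toward BH-6, i.e. toward the north-east.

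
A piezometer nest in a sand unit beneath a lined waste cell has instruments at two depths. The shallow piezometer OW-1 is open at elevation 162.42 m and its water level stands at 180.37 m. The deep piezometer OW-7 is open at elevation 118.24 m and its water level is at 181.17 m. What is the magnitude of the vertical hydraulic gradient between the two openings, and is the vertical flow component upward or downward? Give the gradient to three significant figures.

Total head at OW-1: h = 180.37 m (water level in the standpipe).
Total head at OW-7: h = 181.17 m.
Δh = h(OW-1) − h(OW-7) = 180.37 − 181.17 = -0.80 m.
Vertical separation Δz = 162.42 − 118.24 = 44.18 m.
|i_v| = |Δh| / Δz = 0.80 / 44.18 = 0.0181.
Head is higher in the deep piezometer, so vertical flow is upward (discharge condition).

|i_v| ≈ 0.0181; vertical flow is upward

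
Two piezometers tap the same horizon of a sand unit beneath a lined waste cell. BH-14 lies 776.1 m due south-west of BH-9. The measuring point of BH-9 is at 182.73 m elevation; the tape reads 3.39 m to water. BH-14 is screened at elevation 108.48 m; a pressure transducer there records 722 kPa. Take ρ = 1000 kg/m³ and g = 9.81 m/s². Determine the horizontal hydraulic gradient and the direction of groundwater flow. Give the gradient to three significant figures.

i ≈ 0.00353; groundwater flows toward the north-east

Total head at BH-9: h = 182.73 − 3.39 = 179.34 m.
Pressure head at BH-14: ψ = P/(ρg) = 722×1000 / (1000 × 9.81) = 73.60 m.
Total head at BH-14: h = z + ψ = 108.48 + 73.60 = 182.08 m.
Head difference: h(BH-9) − h(BH-14) = 179.34 − 182.08 = -2.74 m.
Hydraulic gradient: i = |Δh| / L = 2.74 / 776.1 = 0.00353.
Flow is from higher to lower head: from BH-14 toward BH-9, i.e. toward the north-east.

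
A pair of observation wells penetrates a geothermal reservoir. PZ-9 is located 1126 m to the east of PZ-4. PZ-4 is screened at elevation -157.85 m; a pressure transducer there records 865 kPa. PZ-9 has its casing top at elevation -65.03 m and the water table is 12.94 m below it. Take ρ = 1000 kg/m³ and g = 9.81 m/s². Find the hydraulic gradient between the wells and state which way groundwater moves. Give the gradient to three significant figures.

i ≈ 0.00737; groundwater flows toward the east

Pressure head at PZ-4: ψ = P/(ρg) = 865×1000 / (1000 × 9.81) = 88.18 m.
Total head at PZ-4: h = z + ψ = -157.85 + 88.18 = -69.67 m.
Total head at PZ-9: h = -65.03 − 12.94 = -77.97 m.
Head difference: h(PZ-4) − h(PZ-9) = -69.67 − (-77.97) = 8.30 m.
Hydraulic gradient: i = |Δh| / L = 8.30 / 1126 = 0.00737.
Flow is from higher to lower head: from PZ-4 toward PZ-9, i.e. toward the east.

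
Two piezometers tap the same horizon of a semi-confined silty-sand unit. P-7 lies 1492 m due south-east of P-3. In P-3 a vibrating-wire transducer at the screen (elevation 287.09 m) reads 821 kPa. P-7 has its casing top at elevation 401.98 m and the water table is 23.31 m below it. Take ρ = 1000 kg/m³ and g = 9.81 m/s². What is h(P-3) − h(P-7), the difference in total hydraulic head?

Pressure head at P-3: ψ = P/(ρg) = 821×1000 / (1000 × 9.81) = 83.69 m.
Total head at P-3: h = z + ψ = 287.09 + 83.69 = 370.78 m.
Total head at P-7: h = 401.98 − 23.31 = 378.67 m.
Head difference: h(P-3) − h(P-7) = 370.78 − 378.67 = -7.89 m.

Δh ≈ -7.89 m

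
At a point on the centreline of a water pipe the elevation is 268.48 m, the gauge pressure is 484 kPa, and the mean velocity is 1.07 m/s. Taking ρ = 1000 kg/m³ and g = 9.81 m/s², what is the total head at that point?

Pressure head ψ = P/(ρg) = 484×1000 / (1000 × 9.81) = 49.34 m.
Velocity head = v²/(2g) = 1.07² / (2 × 9.81) = 0.058 m.
h = z + ψ + v²/(2g) = 268.48 + 49.34 + 0.058 = 317.88 m.

h ≈ 317.88 m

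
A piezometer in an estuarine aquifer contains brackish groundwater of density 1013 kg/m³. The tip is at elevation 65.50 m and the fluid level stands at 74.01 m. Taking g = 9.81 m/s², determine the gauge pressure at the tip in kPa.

Pressure head ψ = h − z = 74.01 − 65.50 = 8.51 m.
P = ρgψ = 1013 × 9.81 × 8.51 = 84568 Pa ≈ 84.6 kPa.

P ≈ 84.6 kPa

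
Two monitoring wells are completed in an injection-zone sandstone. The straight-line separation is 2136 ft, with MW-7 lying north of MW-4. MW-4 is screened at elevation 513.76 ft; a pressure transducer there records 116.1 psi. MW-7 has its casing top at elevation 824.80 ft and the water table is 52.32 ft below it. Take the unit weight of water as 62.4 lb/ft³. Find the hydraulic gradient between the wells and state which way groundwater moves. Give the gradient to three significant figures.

i ≈ 0.00431; groundwater flows toward the north

Pressure head at MW-4: ψ = 144·P/γ = 144 × 116.1 / 62.4 = 267.92 ft.
Total head at MW-4: h = z + ψ = 513.76 + 267.92 = 781.68 ft.
Total head at MW-7: h = 824.80 − 52.32 = 772.48 ft.
Head difference: h(MW-4) − h(MW-7) = 781.68 − 772.48 = 9.20 ft.
Hydraulic gradient: i = |Δh| / L = 9.20 / 2136 = 0.00431.
Flow is from higher to lower head: from MW-4 toward MW-7, i.e. toward the north.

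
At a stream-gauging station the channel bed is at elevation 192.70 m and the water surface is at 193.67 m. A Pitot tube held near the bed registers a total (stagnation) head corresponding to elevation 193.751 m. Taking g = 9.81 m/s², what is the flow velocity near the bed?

Near the bed, under hydrostatic conditions, the piezometric head (z + ψ) equals the free-surface elevation, 193.67 m.
Velocity head = total − piezometric = 193.751 − 193.67 = 0.081 m.
v = √(2g·h_v) = √(2 × 9.81 × 0.081) = 1.26 m/s.

v ≈ 1.26 m/s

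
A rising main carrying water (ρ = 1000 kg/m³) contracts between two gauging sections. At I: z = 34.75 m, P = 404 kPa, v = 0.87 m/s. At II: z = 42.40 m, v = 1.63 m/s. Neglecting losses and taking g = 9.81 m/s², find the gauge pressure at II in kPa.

P₂ ≈ 328 kPa

Pressure head at I: ψ₁ = P₁/(ρg) = 404×1000 / (1000 × 9.81) = 41.18 m.
Velocity heads: v₁²/2g = 0.87²/19.62 = 0.039 m; v₂²/2g = 1.63²/19.62 = 0.135 m.
Total head H = z₁ + ψ₁ + v₁²/2g = 34.75 + 41.18 + 0.039 = 75.97 m.
ψ₂ = H − z₂ − v₂²/2g = 75.97 − 42.40 − 0.135 = 33.44 m.
P₂ = ρgψ₂ = 1000 × 9.81 × 33.44 ≈ 328 kPa.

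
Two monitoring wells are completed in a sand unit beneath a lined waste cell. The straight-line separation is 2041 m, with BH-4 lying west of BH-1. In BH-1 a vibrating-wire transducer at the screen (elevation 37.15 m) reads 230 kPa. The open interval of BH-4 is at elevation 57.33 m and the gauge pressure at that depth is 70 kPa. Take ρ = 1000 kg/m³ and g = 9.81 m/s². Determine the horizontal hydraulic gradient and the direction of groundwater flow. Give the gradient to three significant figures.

Pressure head at BH-1: ψ = P/(ρg) = 230×1000 / (1000 × 9.81) = 23.45 m.
Total head at BH-1: h = z + ψ = 37.15 + 23.45 = 60.60 m.
Pressure head at BH-4: ψ = P/(ρg) = 70×1000 / (1000 × 9.81) = 7.14 m.
Total head at BH-4: h = z + ψ = 57.33 + 7.14 = 64.47 m.
Head difference: h(BH-1) − h(BH-4) = 60.60 − 64.47 = -3.87 m.
Hydraulic gradient: i = |Δh| / L = 3.87 / 2041 = 0.00190.
Flow is from higher to lower head: from BH-4 toward BH-1, i.e. toward the east.

i ≈ 0.00190; groundwater flows toward the east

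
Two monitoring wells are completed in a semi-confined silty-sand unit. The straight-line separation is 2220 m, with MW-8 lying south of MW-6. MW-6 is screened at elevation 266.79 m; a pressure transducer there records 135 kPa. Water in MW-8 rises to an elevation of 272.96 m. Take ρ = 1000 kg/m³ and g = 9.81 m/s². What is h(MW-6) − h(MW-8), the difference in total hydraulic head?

Pressure head at MW-6: ψ = P/(ρg) = 135×1000 / (1000 × 9.81) = 13.76 m.
Total head at MW-6: h = z + ψ = 266.79 + 13.76 = 280.55 m.
Total head at MW-8: h = 272.96 m (water level in the piezometer is the total head).
Head difference: h(MW-6) − h(MW-8) = 280.55 − 272.96 = 7.59 m.

Δh ≈ 7.59 m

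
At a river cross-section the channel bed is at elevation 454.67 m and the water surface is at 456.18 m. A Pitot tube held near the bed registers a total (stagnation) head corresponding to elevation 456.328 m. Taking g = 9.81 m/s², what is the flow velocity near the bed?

v ≈ 1.70 m/s

Near the bed, under hydrostatic conditions, the piezometric head (z + ψ) equals the free-surface elevation, 456.18 m.
Velocity head = total − piezometric = 456.328 − 456.18 = 0.148 m.
v = √(2g·h_v) = √(2 × 9.81 × 0.148) = 1.70 m/s.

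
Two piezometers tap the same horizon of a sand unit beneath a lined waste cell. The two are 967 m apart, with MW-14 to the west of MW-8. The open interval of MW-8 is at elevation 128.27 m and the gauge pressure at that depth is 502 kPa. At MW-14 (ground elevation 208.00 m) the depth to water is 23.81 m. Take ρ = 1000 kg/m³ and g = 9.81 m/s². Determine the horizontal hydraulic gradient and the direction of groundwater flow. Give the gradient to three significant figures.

Pressure head at MW-8: ψ = P/(ρg) = 502×1000 / (1000 × 9.81) = 51.17 m.
Total head at MW-8: h = z + ψ = 128.27 + 51.17 = 179.44 m.
Total head at MW-14: h = 208.00 − 23.81 = 184.19 m.
Head difference: h(MW-8) − h(MW-14) = 179.44 − 184.19 = -4.75 m.
Hydraulic gradient: i = |Δh| / L = 4.75 / 967 = 0.00491.
Flow is from higher to lower head: from MW-14 toward MW-8, i.e. toward the east.

i ≈ 0.00491; groundwater flows toward the east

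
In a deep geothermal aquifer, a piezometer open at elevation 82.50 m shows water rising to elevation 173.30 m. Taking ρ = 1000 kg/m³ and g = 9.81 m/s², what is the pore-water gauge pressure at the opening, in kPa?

Pressure head ψ = h − z = 173.30 − 82.50 = 90.80 m.
P = ρgψ = 1000 × 9.81 × 90.80 = 890748 Pa ≈ 891 kPa.

P ≈ 891 kPa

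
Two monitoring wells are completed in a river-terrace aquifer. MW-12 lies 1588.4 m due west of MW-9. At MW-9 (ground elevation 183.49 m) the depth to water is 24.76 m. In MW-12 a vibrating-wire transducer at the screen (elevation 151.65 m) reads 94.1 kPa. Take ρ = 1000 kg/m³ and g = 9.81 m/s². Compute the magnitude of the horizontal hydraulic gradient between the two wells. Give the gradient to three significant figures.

i ≈ 0.00158

Total head at MW-9: h = 183.49 − 24.76 = 158.73 m.
Pressure head at MW-12: ψ = P/(ρg) = 94.1×1000 / (1000 × 9.81) = 9.59 m.
Total head at MW-12: h = z + ψ = 151.65 + 9.59 = 161.24 m.
Head difference: h(MW-9) − h(MW-12) = 158.73 − 161.24 = -2.51 m.
Hydraulic gradient: i = |Δh| / L = 2.51 / 1588.4 = 0.00158.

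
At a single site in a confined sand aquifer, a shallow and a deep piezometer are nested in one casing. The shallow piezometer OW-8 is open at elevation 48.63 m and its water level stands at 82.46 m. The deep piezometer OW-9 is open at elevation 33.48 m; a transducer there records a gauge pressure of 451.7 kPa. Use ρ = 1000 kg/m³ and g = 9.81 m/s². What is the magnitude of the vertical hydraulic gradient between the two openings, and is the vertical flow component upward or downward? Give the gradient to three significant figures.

Total head at OW-8: h = 82.46 m (water level in the standpipe).
Pressure head at OW-9: ψ = P/(ρg) = 451.7×1000 / (1000 × 9.81) = 46.04 m.
Total head at OW-9: h = z + ψ = 33.48 + 46.04 = 79.52 m.
Δh = h(OW-8) − h(OW-9) = 82.46 − 79.52 = 2.94 m.
Vertical separation Δz = 48.63 − 33.48 = 15.15 m.
|i_v| = |Δh| / Δz = 2.94 / 15.15 = 0.194.
Head is higher in the shallow piezometer, so vertical flow is downward (recharge condition).

|i_v| ≈ 0.194; vertical flow is downward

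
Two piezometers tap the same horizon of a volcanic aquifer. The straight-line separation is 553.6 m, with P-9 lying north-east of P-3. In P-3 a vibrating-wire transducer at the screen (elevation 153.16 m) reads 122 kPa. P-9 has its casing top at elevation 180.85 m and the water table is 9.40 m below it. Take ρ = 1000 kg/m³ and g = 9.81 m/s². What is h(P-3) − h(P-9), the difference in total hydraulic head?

Δh ≈ -5.85 m

Pressure head at P-3: ψ = P/(ρg) = 122×1000 / (1000 × 9.81) = 12.44 m.
Total head at P-3: h = z + ψ = 153.16 + 12.44 = 165.60 m.
Total head at P-9: h = 180.85 − 9.40 = 171.45 m.
Head difference: h(P-3) − h(P-9) = 165.60 − 171.45 = -5.85 m.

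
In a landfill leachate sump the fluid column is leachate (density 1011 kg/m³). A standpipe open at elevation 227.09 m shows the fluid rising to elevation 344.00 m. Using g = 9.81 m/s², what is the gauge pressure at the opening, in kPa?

P ≈ 1160 kPa

Pressure head ψ = h − z = 344.00 − 227.09 = 116.91 m.
P = ρgψ = 1011 × 9.81 × 116.91 = 1159503 Pa ≈ 1160 kPa.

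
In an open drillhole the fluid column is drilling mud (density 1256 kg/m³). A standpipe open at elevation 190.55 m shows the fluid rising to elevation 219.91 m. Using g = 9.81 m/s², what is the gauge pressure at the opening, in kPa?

P ≈ 362 kPa

Pressure head ψ = h − z = 219.91 − 190.55 = 29.36 m.
P = ρgψ = 1256 × 9.81 × 29.36 = 361755 Pa ≈ 362 kPa.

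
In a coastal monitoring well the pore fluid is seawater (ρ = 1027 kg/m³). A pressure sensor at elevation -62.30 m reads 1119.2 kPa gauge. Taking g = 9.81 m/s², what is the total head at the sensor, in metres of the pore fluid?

h ≈ 48.79 m

ψ = P/(ρg) = 1119.2×1000 / (1027 × 9.81) = 111.09 m.
h = z + ψ = -62.30 + 111.09 = 48.79 m.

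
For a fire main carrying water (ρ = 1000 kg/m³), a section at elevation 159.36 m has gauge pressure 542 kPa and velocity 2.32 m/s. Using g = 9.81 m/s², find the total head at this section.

Pressure head ψ = P/(ρg) = 542×1000 / (1000 × 9.81) = 55.25 m.
Velocity head = v²/(2g) = 2.32² / (2 × 9.81) = 0.274 m.
h = z + ψ + v²/(2g) = 159.36 + 55.25 + 0.274 = 214.88 m.

h ≈ 214.88 m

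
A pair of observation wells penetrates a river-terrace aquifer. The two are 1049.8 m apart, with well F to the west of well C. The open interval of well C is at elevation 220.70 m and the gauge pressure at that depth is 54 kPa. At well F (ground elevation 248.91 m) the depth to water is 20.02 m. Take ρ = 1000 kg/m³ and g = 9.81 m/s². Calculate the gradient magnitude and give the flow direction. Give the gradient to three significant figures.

Pressure head at well C: ψ = P/(ρg) = 54×1000 / (1000 × 9.81) = 5.50 m.
Total head at well C: h = z + ψ = 220.70 + 5.50 = 226.20 m.
Total head at well F: h = 248.91 − 20.02 = 228.89 m.
Head difference: h(well C) − h(well F) = 226.20 − 228.89 = -2.69 m.
Hydraulic gradient: i = |Δh| / L = 2.69 / 1049.8 = 0.00256.
Flow is from higher to lower head: from well F toward well C, i.e. toward the east.

i ≈ 0.00256; groundwater flows toward the east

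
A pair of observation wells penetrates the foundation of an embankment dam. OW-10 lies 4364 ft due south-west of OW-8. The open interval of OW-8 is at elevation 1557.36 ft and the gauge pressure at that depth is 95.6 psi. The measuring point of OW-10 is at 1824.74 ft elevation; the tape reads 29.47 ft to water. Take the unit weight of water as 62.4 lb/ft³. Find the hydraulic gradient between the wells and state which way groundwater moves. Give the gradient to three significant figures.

Pressure head at OW-8: ψ = 144·P/γ = 144 × 95.6 / 62.4 = 220.62 ft.
Total head at OW-8: h = z + ψ = 1557.36 + 220.62 = 1777.98 ft.
Total head at OW-10: h = 1824.74 − 29.47 = 1795.27 ft.
Head difference: h(OW-8) − h(OW-10) = 1777.98 − 1795.27 = -17.29 ft.
Hydraulic gradient: i = |Δh| / L = 17.29 / 4364 = 0.00396.
Flow is from higher to lower head: from OW-10 toward OW-8, i.e. toward the north-east.

i ≈ 0.00396; groundwater flows toward the north-east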